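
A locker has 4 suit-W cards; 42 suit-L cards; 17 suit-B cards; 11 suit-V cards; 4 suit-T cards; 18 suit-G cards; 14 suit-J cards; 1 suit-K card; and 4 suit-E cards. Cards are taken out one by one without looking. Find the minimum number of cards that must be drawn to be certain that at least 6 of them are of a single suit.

39

An adversary could hand out at most 5 cards per suit (4 suits run out sooner): 4 + 5 + 5 + 5 + 4 + 5 + 5 + 1 + 4 = 38 cards and still no suit has 6.
Pigeonhole: one more card lands in a suit already at 5, so 39 draws are enough and 38 are not.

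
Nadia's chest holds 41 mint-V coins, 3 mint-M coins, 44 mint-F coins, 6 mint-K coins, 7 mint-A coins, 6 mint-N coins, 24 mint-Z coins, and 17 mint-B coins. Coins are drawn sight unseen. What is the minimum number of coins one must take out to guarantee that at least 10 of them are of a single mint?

59

An adversary could hand out at most 9 coins per mint (4 mints run out sooner): 9 + 3 + 9 + 6 + 7 + 6 + 9 + 9 = 58 coins and still no mint has 10.
Pigeonhole: one more coin lands in a mint already at 9, so 59 draws are enough and 58 are not.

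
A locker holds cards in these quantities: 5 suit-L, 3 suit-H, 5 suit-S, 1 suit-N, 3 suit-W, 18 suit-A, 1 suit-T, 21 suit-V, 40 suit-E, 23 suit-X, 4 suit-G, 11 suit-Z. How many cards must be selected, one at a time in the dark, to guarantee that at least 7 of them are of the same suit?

53

Put each drawn card into a box by suit. The largest draw with every box below 7 takes min(count, 6) from each suit; suits with fewer than 6 contribute all they have.
Σ min(cᵢ, 6) = 5 + 3 + 5 + 1 + 3 + 6 + 1 + 6 + 6 + 6 + 4 + 6 = 52.
Draw number 52 + 1 = 53 must push one box to 7.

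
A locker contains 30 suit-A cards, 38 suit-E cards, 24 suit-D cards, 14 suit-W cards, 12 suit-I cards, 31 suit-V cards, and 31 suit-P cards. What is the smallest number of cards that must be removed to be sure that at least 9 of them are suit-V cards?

158

In the worst case for collecting suit-V cards, every non-suit-V card comes out first.
There are 30 + 38 + 24 + 14 + 12 + 31 = 149 non-suit-V cards altogether.
After those, each further card must be suit-V, so 149 + 9 = 158 draws guarantee 9 suit-V cards.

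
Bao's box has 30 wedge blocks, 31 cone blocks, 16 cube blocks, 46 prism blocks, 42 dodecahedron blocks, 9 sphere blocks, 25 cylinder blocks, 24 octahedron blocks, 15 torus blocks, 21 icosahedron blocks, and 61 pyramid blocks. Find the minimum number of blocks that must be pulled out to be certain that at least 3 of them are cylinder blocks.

In the worst case for collecting cylinder blocks, every non-cylinder block comes out first.
There are 30 + 31 + 16 + 46 + 42 + 9 + 24 + 15 + 21 + 61 = 295 non-cylinder blocks altogether.
After those, each further block must be cylinder, so 295 + 3 = 298 draws guarantee 3 cylinder blocks.

298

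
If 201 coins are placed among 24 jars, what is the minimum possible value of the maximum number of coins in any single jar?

9

By pigeonhole, the 24 jars are the holes and the 201 coins are the pigeons.
If every jar held at most 8 coins, the total would be at most 24 × 8 = 192, which is less than 201.
So some jar holds at least ⌈201/24⌉ = 9 coins.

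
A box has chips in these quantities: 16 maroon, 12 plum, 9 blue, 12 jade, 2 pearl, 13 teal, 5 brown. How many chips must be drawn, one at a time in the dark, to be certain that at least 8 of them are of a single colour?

43

Pigeonhole: the 7 colours are the holes; the chips drawn are the pigeons.
To avoid 8 of any one colour, the worst case takes at most 7 of each colour, or every chip of a colour that has fewer than 7.
That gives 7 + 7 + 7 + 7 + 2 + 7 + 5 = 42 chips with no colour reaching 8.
The next chip forces some colour to 8, so 42 + 1 = 43.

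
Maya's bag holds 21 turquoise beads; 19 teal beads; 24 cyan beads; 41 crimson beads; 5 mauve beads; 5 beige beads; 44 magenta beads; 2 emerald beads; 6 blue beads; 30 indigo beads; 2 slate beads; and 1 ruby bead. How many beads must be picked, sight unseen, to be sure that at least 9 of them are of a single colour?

70

The 12 colours are the holes; the beads drawn are the pigeons.
To avoid 9 of any one colour, the worst case takes at most 8 of each colour, or every bead of a colour that has fewer than 8.
That gives 8 + 8 + 8 + 8 + 5 + 5 + 8 + 2 + 6 + 8 + 2 + 1 = 69 beads with no colour reaching 9.
The next bead forces some colour to 9, so 69 + 1 = 70.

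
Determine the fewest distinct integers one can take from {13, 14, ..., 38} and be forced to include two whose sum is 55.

A set avoiding the sum 55 can contain at most one of each pair {x, 55−x}, plus the 4 elements whose complement lies outside the range.
The integers 13, …, 27 (15 of them) are such a set: any two sum to at least 13+14 = 27 and at most 26+27 = 53 < 55.
By the pigeonhole principle, any 16th integer completes one of the 11 pairs, so 16 choices force a sum of 55.

16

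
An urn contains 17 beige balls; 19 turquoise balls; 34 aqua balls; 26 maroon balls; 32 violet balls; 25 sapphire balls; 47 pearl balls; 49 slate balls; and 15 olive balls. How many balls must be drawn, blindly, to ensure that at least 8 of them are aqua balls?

In the worst case for collecting aqua balls, every non-aqua ball comes out first.
There are 17 + 19 + 26 + 32 + 25 + 47 + 49 + 15 = 230 non-aqua balls altogether.
After those, each further ball must be aqua, so 230 + 8 = 238 draws guarantee 8 aqua balls.

238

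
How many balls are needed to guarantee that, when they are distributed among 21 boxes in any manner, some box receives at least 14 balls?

With 273 balls one could put exactly 13 in each of the 21 boxes, and no box would reach 14.
One more ball must land in a box that already has 13, giving it 14.
So 21 × 13 + 1 = 274 balls are required.

274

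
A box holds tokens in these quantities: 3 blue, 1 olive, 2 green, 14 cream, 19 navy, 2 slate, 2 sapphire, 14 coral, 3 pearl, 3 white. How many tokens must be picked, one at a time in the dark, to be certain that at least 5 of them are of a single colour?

29

The 10 colours are the holes; the tokens drawn are the pigeons.
To avoid 5 of any one colour, the worst case takes at most 4 of each colour, or every token of a colour that has fewer than 4.
That gives 3 + 1 + 2 + 4 + 4 + 2 + 2 + 4 + 3 + 3 = 28 tokens with no colour reaching 5.
The next token forces some colour to 5, so 28 + 1 = 29.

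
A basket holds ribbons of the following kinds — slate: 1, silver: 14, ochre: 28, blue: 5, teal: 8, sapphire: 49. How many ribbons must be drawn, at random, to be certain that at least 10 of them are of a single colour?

42

Put each drawn ribbon into a box by colour. The largest draw with every box below 10 takes min(count, 9) from each colour; colours with fewer than 9 contribute all they have.
Σ min(cᵢ, 9) = 1 + 9 + 9 + 5 + 8 + 9 = 41.
Draw number 41 + 1 = 42 must push one box to 10.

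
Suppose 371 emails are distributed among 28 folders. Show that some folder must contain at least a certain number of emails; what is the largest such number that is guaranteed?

By the pigeonhole principle, the 28 folders are the holes and the 371 emails are the pigeons.
If every folder held at most 13 emails, the total would be at most 28 × 13 = 364, which is less than 371.
So some folder holds at least ⌈371/28⌉ = 14 emails.

14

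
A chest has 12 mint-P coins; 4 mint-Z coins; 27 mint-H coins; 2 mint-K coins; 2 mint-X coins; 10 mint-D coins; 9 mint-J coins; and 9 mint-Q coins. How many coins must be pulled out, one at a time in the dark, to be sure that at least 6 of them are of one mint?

34

Put each drawn coin into a box by mint. The largest draw with every box below 6 takes min(count, 5) from each mint; mints with fewer than 5 contribute all they have.
Σ min(cᵢ, 5) = 5 + 4 + 5 + 2 + 2 + 5 + 5 + 5 = 33.
Draw number 33 + 1 = 34 must push one box to 6.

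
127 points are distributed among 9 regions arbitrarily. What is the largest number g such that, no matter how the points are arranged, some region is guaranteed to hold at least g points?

15

The 9 regions are the holes and the 127 points are the pigeons.
If every region held at most 14 points, the total would be at most 9 × 14 = 126, which is less than 127.
So some region holds at least ⌈127/9⌉ = 15 points.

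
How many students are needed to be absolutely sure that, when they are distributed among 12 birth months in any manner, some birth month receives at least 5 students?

49

With 48 students one could put exactly 4 in each of the 12 birth months, and no birth month would reach 5.
One more student must land in a birth month that already has 4, giving it 5.
So 12 × 4 + 1 = 49 students are required.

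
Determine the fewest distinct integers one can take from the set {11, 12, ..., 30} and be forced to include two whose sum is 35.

Group the elements by complementary pair {x, 35−x}: {11,24}, {12,23}, {13,22}, …, giving 7 two-element pairs and 6 integers whose partner 35−x falls outside [11,30].
Treating each of those 13 groups as a pigeonhole, one can pick one integer per group — 13 integers — with no two summing to 35.
The 14th integer lands in an occupied pair, forcing a sum of 35.

14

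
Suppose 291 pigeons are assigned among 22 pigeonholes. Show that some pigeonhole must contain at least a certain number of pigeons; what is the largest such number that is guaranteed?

14

The 22 pigeonholes are the holes and the 291 pigeons are the pigeons.
If every pigeonhole held at most 13 pigeons, the total would be at most 22 × 13 = 286, which is less than 291.
So some pigeonhole holds at least ⌈291/22⌉ = 14 pigeons.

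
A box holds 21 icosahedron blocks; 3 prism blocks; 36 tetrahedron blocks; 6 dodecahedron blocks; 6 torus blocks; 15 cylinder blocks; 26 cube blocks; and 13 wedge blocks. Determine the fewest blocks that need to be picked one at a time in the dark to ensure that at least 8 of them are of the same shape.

51

Pigeonhole: the 8 shapes are the holes; the blocks drawn are the pigeons.
To avoid 8 of any one shape, the worst case takes at most 7 of each shape, or every block of a shape that has fewer than 7.
That gives 7 + 3 + 7 + 6 + 6 + 7 + 7 + 7 = 50 blocks with no shape reaching 8.
The next block forces some shape to 8, so 50 + 1 = 51.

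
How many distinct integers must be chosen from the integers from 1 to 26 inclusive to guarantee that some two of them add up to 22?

17

Two chosen integers sum to 22 exactly when both halves of some pair {x, 22−x} with 1 ≤ x ≤ 22−x ≤ 21 are chosen — 10 such pairs.
The remaining 6 elements (those with no distinct partner in range) can never complete a 22-sum, so the worst case takes all of them and one from each pair: 6 + 10 = 16.
Pigeonhole: the 17th integer has to be the second member of some pair, so 16 + 1 = 17.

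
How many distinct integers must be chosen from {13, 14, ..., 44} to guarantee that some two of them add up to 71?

Group the elements by complementary pair {x, 71−x}: {27,44}, {28,43}, {29,42}, …, giving 9 two-element pairs and 14 integers whose partner 71−x falls outside [13,44].
By pigeonhole, treating each of those 23 groups as a pigeonhole, one can pick one integer per group — 23 integers — with no two summing to 71.
The 24th integer lands in an occupied pair, forcing a sum of 71.

24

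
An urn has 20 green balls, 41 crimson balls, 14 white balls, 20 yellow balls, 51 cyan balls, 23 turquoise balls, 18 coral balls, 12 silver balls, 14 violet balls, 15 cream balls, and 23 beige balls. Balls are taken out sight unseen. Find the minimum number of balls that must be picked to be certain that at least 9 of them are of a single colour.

Put each drawn ball into a box by colour. The largest draw with every box below 9 takes min(count, 8) from each colour.
Σ min(cᵢ, 8) = 8 + 8 + 8 + 8 + 8 + 8 + 8 + 8 + 8 + 8 + 8 = 88.
Draw number 88 + 1 = 89 must push one box to 9.

89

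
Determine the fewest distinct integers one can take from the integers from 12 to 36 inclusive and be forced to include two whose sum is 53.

Group the elements by complementary pair {x, 53−x}: {17,36}, {18,35}, {19,34}, …, giving 10 two-element pairs and 5 integers whose partner 53−x falls outside [12,36].
Pigeonhole: treating each of those 15 groups as a pigeonhole, one can pick one integer per group — 15 integers — with no two summing to 53.
The 16th integer lands in an occupied pair, forcing a sum of 53.

16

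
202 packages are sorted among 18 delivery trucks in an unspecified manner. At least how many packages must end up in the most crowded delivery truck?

12

The 18 delivery trucks are the holes and the 202 packages are the pigeons.
If every delivery truck held at most 11 packages, the total would be at most 18 × 11 = 198, which is less than 202.
So some delivery truck holds at least ⌈202/18⌉ = 12 packages.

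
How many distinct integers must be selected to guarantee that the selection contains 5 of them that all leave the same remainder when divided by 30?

121

The 30 residue classes mod 30 are the pigeonholes.
With 120 integers one could put 4 in each residue class and have no class reach 5.
The 121st integer pushes some class to 5, so 30·4 + 1 = 121.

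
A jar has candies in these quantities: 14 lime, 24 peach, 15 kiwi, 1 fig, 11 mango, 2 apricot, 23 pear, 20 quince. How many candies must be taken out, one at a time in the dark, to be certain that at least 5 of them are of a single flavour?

28

Pigeonhole: the 8 flavours are the holes; the candies drawn are the pigeons.
To avoid 5 of any one flavour, the worst case takes at most 4 of each flavour, or every candy of a flavour that has fewer than 4.
That gives 4 + 4 + 4 + 1 + 4 + 2 + 4 + 4 = 27 candies with no flavour reaching 5.
The next candy forces some flavour to 5, so 27 + 1 = 28.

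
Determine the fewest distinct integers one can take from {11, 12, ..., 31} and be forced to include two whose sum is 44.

Two chosen integers sum to 44 exactly when both halves of some pair {x, 44−x} with 13 ≤ x ≤ 44−x ≤ 31 are chosen — 9 such pairs.
The remaining 3 elements (those with no distinct partner in range) can never complete a 44-sum, so the worst case takes all of them and one from each pair: 3 + 9 = 12.
The 13th integer has to be the second member of some pair, so 12 + 1 = 13.

13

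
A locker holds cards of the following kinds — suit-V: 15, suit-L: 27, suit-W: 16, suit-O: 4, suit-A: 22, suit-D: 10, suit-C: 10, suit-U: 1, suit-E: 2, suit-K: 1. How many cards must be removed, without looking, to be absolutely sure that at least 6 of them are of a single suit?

An adversary could hand out at most 5 cards per suit (4 suits run out sooner): 5 + 5 + 5 + 4 + 5 + 5 + 5 + 1 + 2 + 1 = 38 cards and still no suit has 6.
By the pigeonhole principle, one more card lands in a suit already at 5, so 39 draws are enough and 38 are not.

39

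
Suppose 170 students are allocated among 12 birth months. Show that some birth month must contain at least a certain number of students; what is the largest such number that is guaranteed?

15

The 12 birth months are the holes and the 170 students are the pigeons.
If every birth month held at most 14 students, the total would be at most 12 × 14 = 168, which is less than 170.
So some birth month holds at least ⌈170/12⌉ = 15 students.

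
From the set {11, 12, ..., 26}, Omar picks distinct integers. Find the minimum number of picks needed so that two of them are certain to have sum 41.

Group the elements by complementary pair {x, 41−x}: {15,26}, {16,25}, {17,24}, …, giving 6 two-element pairs and 4 integers whose partner 41−x falls outside [11,26].
Pigeonhole: treating each of those 10 groups as a pigeonhole, one can pick one integer per group — 10 integers — with no two summing to 41.
The 11th integer lands in an occupied pair, forcing a sum of 41.

11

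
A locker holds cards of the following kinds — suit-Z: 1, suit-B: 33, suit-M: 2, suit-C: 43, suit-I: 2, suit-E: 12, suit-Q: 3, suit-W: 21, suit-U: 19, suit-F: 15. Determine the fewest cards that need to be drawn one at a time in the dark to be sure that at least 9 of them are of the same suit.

Pigeonhole: the 10 suits are the holes; the cards drawn are the pigeons.
To avoid 9 of any one suit, the worst case takes at most 8 of each suit, or every card of a suit that has fewer than 8.
That gives 1 + 8 + 2 + 8 + 2 + 8 + 3 + 8 + 8 + 8 = 56 cards with no suit reaching 9.
The next card forces some suit to 9, so 56 + 1 = 57.

57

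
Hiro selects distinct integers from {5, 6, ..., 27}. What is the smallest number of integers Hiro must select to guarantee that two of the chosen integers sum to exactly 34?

14

Two chosen integers sum to 34 exactly when both halves of some pair {x, 34−x} with 7 ≤ x ≤ 34−x ≤ 27 are chosen — 10 such pairs.
The remaining 3 elements (those with no distinct partner in range) can never complete a 34-sum, so the worst case takes all of them and one from each pair: 3 + 10 = 13.
Pigeonhole: the 14th integer has to be the second member of some pair, so 13 + 1 = 14.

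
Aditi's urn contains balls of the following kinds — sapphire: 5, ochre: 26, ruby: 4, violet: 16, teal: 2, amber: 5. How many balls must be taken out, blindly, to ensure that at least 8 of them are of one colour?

Put each drawn ball into a box by colour. The largest draw with every box below 8 takes min(count, 7) from each colour; colours with fewer than 7 contribute all they have.
Σ min(cᵢ, 7) = 5 + 7 + 4 + 7 + 2 + 5 = 30.
Draw number 30 + 1 = 31 must push one box to 8.

31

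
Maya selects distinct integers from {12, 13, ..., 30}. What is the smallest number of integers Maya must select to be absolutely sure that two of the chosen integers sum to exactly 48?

14

Two chosen integers sum to 48 exactly when both halves of some pair {x, 48−x} with 18 ≤ x ≤ 48−x ≤ 30 are chosen — 6 such pairs.
The remaining 7 elements (those with no distinct partner in range) can never complete a 48-sum, so the worst case takes all of them and one from each pair: 7 + 6 = 13.
The 14th integer has to be the second member of some pair, so 13 + 1 = 14.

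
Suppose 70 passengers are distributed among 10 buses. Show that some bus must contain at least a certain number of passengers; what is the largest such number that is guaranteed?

7

The 10 buses are the holes and the 70 passengers are the pigeons.
If every bus held at most 6 passengers, the total would be at most 10 × 6 = 60, which is less than 70.
So some bus holds at least ⌈70/10⌉ = 7 passengers.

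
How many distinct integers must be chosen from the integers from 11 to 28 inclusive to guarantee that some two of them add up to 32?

14

Group the elements by complementary pair {x, 32−x}: {11,21}, {12,20}, {13,19}, …, giving 5 two-element pairs, the single value 16 (it cannot pair with itself since the integers are distinct), and 7 integers whose partner 32−x falls outside [11,28].
Treating each of those 13 groups as a pigeonhole, one can pick one integer per group — 13 integers — with no two summing to 32.
The 14th integer lands in an occupied pair, forcing a sum of 32.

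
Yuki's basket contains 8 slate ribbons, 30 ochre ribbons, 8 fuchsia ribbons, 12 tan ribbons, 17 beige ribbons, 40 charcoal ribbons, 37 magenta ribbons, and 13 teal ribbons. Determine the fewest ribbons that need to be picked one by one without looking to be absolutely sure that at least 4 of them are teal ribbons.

In the worst case for collecting teal ribbons, every non-teal ribbon comes out first.
There are 8 + 30 + 8 + 12 + 17 + 40 + 37 = 152 non-teal ribbons altogether.
After those, each further ribbon must be teal, so 152 + 4 = 156 draws guarantee 4 teal ribbons.

156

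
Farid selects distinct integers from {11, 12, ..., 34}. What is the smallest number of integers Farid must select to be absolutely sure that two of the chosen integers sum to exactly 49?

15

Group the elements by complementary pair {x, 49−x}: {15,34}, {16,33}, {17,32}, …, giving 10 two-element pairs and 4 integers whose partner 49−x falls outside [11,34].
By the pigeonhole principle, treating each of those 14 groups as a pigeonhole, one can pick one integer per group — 14 integers — with no two summing to 49.
The 15th integer lands in an occupied pair, forcing a sum of 49.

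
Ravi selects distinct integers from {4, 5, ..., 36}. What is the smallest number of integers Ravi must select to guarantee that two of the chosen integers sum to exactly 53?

24

Two chosen integers sum to 53 exactly when both halves of some pair {x, 53−x} with 17 ≤ x ≤ 53−x ≤ 36 are chosen — 10 such pairs.
The remaining 13 elements (those with no distinct partner in range) can never complete a 53-sum, so the worst case takes all of them and one from each pair: 13 + 10 = 23.
The 24th integer has to be the second member of some pair, so 23 + 1 = 24.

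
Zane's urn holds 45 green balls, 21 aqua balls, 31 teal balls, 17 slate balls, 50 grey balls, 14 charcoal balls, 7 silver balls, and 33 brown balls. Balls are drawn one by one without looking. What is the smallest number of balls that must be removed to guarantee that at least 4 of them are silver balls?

In the worst case for collecting silver balls, every non-silver ball comes out first.
There are 45 + 21 + 31 + 17 + 50 + 14 + 33 = 211 non-silver balls altogether.
After those, each further ball must be silver, so 211 + 4 = 215 draws guarantee 4 silver balls.

215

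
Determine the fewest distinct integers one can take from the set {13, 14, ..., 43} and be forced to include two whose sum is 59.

Group the elements by complementary pair {x, 59−x}: {16,43}, {17,42}, {18,41}, …, giving 14 two-element pairs and 3 integers whose partner 59−x falls outside [13,43].
Treating each of those 17 groups as a pigeonhole, one can pick one integer per group — 17 integers — with no two summing to 59.
The 18th integer lands in an occupied pair, forcing a sum of 59.

18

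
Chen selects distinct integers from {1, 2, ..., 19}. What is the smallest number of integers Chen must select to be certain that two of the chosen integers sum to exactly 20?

11

Group the elements by complementary pair {x, 20−x}: {1,19}, {2,18}, {3,17}, …, giving 9 two-element pairs and the single value 10 (it cannot pair with itself since the integers are distinct).
Treating each of those 10 groups as a pigeonhole, one can pick one integer per group — 10 integers — with no two summing to 20.
The 11th integer lands in an occupied pair, forcing a sum of 20.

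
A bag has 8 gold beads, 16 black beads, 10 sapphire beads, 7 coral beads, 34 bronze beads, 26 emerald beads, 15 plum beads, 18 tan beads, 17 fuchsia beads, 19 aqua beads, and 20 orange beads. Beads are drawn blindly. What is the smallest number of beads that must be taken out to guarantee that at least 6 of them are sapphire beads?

In the worst case for collecting sapphire beads, every non-sapphire bead comes out first.
There are 8 + 16 + 7 + 34 + 26 + 15 + 18 + 17 + 19 + 20 = 180 non-sapphire beads altogether.
After those, each further bead must be sapphire, so 180 + 6 = 186 draws guarantee 6 sapphire beads.

186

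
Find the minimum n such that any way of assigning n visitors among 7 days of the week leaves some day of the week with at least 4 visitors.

22

With 21 visitors one could put exactly 3 in each of the 7 days of the week, and no day of the week would reach 4.
Pigeonhole: one more visitor must land in a day of the week that already has 3, giving it 4.
So 7 × 3 + 1 = 22 visitors are required.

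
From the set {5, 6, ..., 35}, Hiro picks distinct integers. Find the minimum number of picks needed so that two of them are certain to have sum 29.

Group the elements by complementary pair {x, 29−x}: {5,24}, {6,23}, {7,22}, …, giving 10 two-element pairs and 11 integers whose partner 29−x falls outside [5,35].
By pigeonhole, treating each of those 21 groups as a pigeonhole, one can pick one integer per group — 21 integers — with no two summing to 29.
The 22nd integer lands in an occupied pair, forcing a sum of 29.

22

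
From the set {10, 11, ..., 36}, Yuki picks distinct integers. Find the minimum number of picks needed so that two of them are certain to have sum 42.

Two chosen integers sum to 42 exactly when both halves of some pair {x, 42−x} with 10 ≤ x ≤ 42−x ≤ 32 are chosen — 11 such pairs.
The remaining 5 elements (those with no distinct partner in range) can never complete a 42-sum, so the worst case takes all of them and one from each pair: 5 + 11 = 16.
By the pigeonhole principle, the 17th integer has to be the second member of some pair, so 16 + 1 = 17.

17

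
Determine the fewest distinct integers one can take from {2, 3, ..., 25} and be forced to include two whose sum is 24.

Group the elements by complementary pair {x, 24−x}: {2,22}, {3,21}, {4,20}, …, giving 10 two-element pairs, the single value 12 (it cannot pair with itself since the integers are distinct), and 3 integers whose partner 24−x falls outside [2,25].
Pigeonhole: treating each of those 14 groups as a pigeonhole, one can pick one integer per group — 14 integers — with no two summing to 24.
The 15th integer lands in an occupied pair, forcing a sum of 24.

15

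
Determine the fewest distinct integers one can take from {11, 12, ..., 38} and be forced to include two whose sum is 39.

A set avoiding the sum 39 can contain at most one of each pair {x, 39−x}, plus the 10 elements whose complement lies outside the range.
The integers 20, …, 38 (19 of them) are such a set: any two sum to at least 20+21 = 41 > 39.
By the pigeonhole principle, any 20th integer completes one of the 9 pairs, so 20 choices force a sum of 39.

20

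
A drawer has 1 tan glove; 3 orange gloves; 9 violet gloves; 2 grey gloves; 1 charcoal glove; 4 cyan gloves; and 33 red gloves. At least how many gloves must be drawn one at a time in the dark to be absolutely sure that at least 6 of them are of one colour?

An adversary could hand out at most 5 gloves per colour (5 colours run out sooner): 1 + 3 + 5 + 2 + 1 + 4 + 5 = 21 gloves and still no colour has 6.
Pigeonhole: one more glove lands in a colour already at 5, so 22 draws are enough and 21 are not.

22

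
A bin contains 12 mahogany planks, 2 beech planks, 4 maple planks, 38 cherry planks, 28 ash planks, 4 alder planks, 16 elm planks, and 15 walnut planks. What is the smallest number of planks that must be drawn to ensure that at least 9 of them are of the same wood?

51

By the pigeonhole principle, put each drawn plank into a box by wood. The largest draw with every box below 9 takes min(count, 8) from each wood; woods with fewer than 8 contribute all they have.
Σ min(cᵢ, 8) = 8 + 2 + 4 + 8 + 8 + 4 + 8 + 8 = 50.
Draw number 50 + 1 = 51 must push one box to 9.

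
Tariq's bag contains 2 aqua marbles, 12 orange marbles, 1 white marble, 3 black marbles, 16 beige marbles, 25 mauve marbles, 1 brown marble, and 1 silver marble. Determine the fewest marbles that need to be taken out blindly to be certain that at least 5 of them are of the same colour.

21

By pigeonhole, put each drawn marble into a box by colour. The largest draw with every box below 5 takes min(count, 4) from each colour; colours with fewer than 4 contribute all they have.
Σ min(cᵢ, 4) = 2 + 4 + 1 + 3 + 4 + 4 + 1 + 1 = 20.
Draw number 20 + 1 = 21 must push one box to 5.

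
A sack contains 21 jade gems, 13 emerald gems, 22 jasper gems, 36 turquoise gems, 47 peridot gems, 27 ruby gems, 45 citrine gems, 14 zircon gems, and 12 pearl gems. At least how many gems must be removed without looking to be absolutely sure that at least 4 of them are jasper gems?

219

In the worst case for collecting jasper gems, every non-jasper gem comes out first.
There are 21 + 13 + 36 + 47 + 27 + 45 + 14 + 12 = 215 non-jasper gems altogether.
After those, each further gem must be jasper, so 215 + 4 = 219 draws guarantee 4 jasper gems.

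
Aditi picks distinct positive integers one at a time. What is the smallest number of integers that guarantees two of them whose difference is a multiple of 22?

Integers whose pairwise differences are multiples of 22 are exactly those sharing a remainder mod 22. The 22 residue classes mod 22 are the pigeonholes.
With 22 integers one could put 1 in each residue class and have no class reach 2.
The 23rd integer pushes some class to 2, so 22·1 + 1 = 23.

23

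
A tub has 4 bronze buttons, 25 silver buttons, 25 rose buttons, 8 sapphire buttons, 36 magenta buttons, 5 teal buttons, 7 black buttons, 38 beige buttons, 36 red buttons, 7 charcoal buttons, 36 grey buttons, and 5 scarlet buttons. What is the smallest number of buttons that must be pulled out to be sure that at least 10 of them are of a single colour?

91

An adversary could hand out at most 9 buttons per colour (6 colours run out sooner): 4 + 9 + 9 + 8 + 9 + 5 + 7 + 9 + 9 + 7 + 9 + 5 = 90 buttons and still no colour has 10.
One more button lands in a colour already at 9, so 91 draws are enough and 90 are not.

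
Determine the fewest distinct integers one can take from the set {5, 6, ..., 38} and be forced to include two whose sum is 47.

Two chosen integers sum to 47 exactly when both halves of some pair {x, 47−x} with 9 ≤ x ≤ 47−x ≤ 38 are chosen — 15 such pairs.
The remaining 4 elements (those with no distinct partner in range) can never complete a 47-sum, so the worst case takes all of them and one from each pair: 4 + 15 = 19.
The 20th integer has to be the second member of some pair, so 19 + 1 = 20.

20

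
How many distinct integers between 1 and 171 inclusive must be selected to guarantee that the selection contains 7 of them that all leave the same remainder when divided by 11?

The 11 residue classes mod 11 are the pigeonholes.
With 66 integers one could put 6 in each residue class and have no class reach 7.
The 67th integer pushes some class to 7, so 11·6 + 1 = 67.

67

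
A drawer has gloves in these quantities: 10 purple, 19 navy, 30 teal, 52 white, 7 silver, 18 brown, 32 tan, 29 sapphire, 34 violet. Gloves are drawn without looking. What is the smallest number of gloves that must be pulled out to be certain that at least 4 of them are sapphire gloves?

206

In the worst case for collecting sapphire gloves, every non-sapphire glove comes out first.
There are 10 + 19 + 30 + 52 + 7 + 18 + 32 + 34 = 202 non-sapphire gloves altogether.
After those, each further glove must be sapphire, so 202 + 4 = 206 draws guarantee 4 sapphire gloves.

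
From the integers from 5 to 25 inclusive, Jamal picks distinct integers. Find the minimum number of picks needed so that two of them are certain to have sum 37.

Group the elements by complementary pair {x, 37−x}: {12,25}, {13,24}, {14,23}, …, giving 7 two-element pairs and 7 integers whose partner 37−x falls outside [5,25].
Treating each of those 14 groups as a pigeonhole, one can pick one integer per group — 14 integers — with no two summing to 37.
The 15th integer lands in an occupied pair, forcing a sum of 37.

15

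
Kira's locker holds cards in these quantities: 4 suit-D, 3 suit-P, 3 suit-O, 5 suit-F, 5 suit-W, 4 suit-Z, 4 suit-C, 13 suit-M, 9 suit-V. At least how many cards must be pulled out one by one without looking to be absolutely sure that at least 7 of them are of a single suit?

Put each drawn card into a box by suit. The largest draw with every box below 7 takes min(count, 6) from each suit; suits with fewer than 6 contribute all they have.
Σ min(cᵢ, 6) = 4 + 3 + 3 + 5 + 5 + 4 + 4 + 6 + 6 = 40.
Draw number 40 + 1 = 41 must push one box to 7.

41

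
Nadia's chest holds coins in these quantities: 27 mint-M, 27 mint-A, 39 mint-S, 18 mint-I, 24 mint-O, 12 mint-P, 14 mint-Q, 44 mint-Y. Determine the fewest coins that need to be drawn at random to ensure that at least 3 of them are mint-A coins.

181

In the worst case for collecting mint-A coins, every non-mint-A coin comes out first.
There are 27 + 39 + 18 + 24 + 12 + 14 + 44 = 178 non-mint-A coins altogether.
After those, each further coin must be mint-A, so 178 + 3 = 181 draws guarantee 3 mint-A coins.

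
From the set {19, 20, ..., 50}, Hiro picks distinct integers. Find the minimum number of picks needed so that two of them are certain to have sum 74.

20

Two chosen integers sum to 74 exactly when both halves of some pair {x, 74−x} with 24 ≤ x ≤ 74−x ≤ 50 are chosen — 13 such pairs.
The remaining 6 elements (those with no distinct partner in range) can never complete a 74-sum, so the worst case takes all of them and one from each pair: 6 + 13 = 19.
The 20th integer has to be the second member of some pair, so 19 + 1 = 20.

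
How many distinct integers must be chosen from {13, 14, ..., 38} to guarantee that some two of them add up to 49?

A set avoiding the sum 49 can contain at most one of each pair {x, 49−x}, plus the 2 elements whose complement lies outside the range.
The integers 25, …, 38 (14 of them) are such a set: any two sum to at least 25+26 = 51 > 49.
By the pigeonhole principle, any 15th integer completes one of the 12 pairs, so 15 choices force a sum of 49.

15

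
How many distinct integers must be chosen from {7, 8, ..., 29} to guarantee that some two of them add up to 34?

14

Group the elements by complementary pair {x, 34−x}: {7,27}, {8,26}, {9,25}, …, giving 10 two-element pairs, the single value 17 (it cannot pair with itself since the integers are distinct), and 2 integers whose partner 34−x falls outside [7,29].
Treating each of those 13 groups as a pigeonhole, one can pick one integer per group — 13 integers — with no two summing to 34.
The 14th integer lands in an occupied pair, forcing a sum of 34.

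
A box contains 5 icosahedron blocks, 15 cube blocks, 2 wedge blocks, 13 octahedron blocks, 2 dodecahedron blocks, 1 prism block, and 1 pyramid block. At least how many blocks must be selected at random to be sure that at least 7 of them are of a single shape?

24

An adversary could hand out at most 6 blocks per shape (5 shapes run out sooner): 5 + 6 + 2 + 6 + 2 + 1 + 1 = 23 blocks and still no shape has 7.
One more block lands in a shape already at 6, so 24 draws are enough and 23 are not.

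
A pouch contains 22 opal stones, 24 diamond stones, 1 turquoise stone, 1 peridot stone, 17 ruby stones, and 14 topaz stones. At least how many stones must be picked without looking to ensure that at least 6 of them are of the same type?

An adversary could hand out at most 5 stones per type (turquoise, peridot run out sooner): 5 + 5 + 1 + 1 + 5 + 5 = 22 stones and still no type has 6.
One more stone lands in a type already at 5, so 23 draws are enough and 22 are not.

23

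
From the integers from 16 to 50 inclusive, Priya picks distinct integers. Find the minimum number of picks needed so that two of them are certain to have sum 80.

26

Two chosen integers sum to 80 exactly when both halves of some pair {x, 80−x} with 30 ≤ x ≤ 80−x ≤ 50 are chosen — 10 such pairs.
The remaining 15 elements (those with no distinct partner in range) can never complete a 80-sum, so the worst case takes all of them and one from each pair: 15 + 10 = 25.
The 26th integer has to be the second member of some pair, so 25 + 1 = 26.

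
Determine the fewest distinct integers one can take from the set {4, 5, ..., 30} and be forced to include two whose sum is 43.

19

Group the elements by complementary pair {x, 43−x}: {13,30}, {14,29}, {15,28}, …, giving 9 two-element pairs and 9 integers whose partner 43−x falls outside [4,30].
Treating each of those 18 groups as a pigeonhole, one can pick one integer per group — 18 integers — with no two summing to 43.
The 19th integer lands in an occupied pair, forcing a sum of 43.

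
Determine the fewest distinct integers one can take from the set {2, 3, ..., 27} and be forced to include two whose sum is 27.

Group the elements by complementary pair {x, 27−x}: {2,25}, {3,24}, {4,23}, …, giving 12 two-element pairs and 2 integers whose partner 27−x falls outside [2,27].
By the pigeonhole principle, treating each of those 14 groups as a pigeonhole, one can pick one integer per group — 14 integers — with no two summing to 27.
The 15th integer lands in an occupied pair, forcing a sum of 27.

15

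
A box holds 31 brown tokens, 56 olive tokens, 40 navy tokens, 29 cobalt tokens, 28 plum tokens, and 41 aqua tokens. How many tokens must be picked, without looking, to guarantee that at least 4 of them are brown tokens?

198

In the worst case for collecting brown tokens, every non-brown token comes out first.
There are 56 + 40 + 29 + 28 + 41 = 194 non-brown tokens altogether.
After those, each further token must be brown, so 194 + 4 = 198 draws guarantee 4 brown tokens.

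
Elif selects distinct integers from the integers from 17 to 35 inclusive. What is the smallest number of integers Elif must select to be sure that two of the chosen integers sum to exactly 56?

13

Two chosen integers sum to 56 exactly when both halves of some pair {x, 56−x} with 21 ≤ x ≤ 56−x ≤ 35 are chosen — 7 such pairs.
The remaining 5 elements (those with no distinct partner in range) can never complete a 56-sum, so the worst case takes all of them and one from each pair: 5 + 7 = 12.
By the pigeonhole principle, the 13th integer has to be the second member of some pair, so 12 + 1 = 13.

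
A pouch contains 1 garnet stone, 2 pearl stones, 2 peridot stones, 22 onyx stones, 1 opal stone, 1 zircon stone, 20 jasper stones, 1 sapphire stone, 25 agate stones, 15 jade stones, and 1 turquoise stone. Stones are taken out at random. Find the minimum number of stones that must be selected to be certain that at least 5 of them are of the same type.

26

Pigeonhole: put each drawn stone into a box by type. The largest draw with every box below 5 takes min(count, 4) from each type; types with fewer than 4 contribute all they have.
Σ min(cᵢ, 4) = 1 + 2 + 2 + 4 + 1 + 1 + 4 + 1 + 4 + 4 + 1 = 25.
Draw number 25 + 1 = 26 must push one box to 5.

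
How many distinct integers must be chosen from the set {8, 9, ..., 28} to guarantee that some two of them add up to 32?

A set avoiding the sum 32 can contain at most one of each pair {x, 32−x}, plus the 5 elements whose complement lies outside the range or equal to its own complement.
The integers 16, …, 28 (13 of them) are such a set: any two sum to at least 16+17 = 33 > 32.
Any 14th integer completes one of the 8 pairs, so 14 choices force a sum of 32.

14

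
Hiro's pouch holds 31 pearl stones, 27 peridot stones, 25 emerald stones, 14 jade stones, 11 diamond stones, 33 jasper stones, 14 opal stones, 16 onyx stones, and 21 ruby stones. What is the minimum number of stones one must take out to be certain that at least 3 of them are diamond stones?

184

In the worst case for collecting diamond stones, every non-diamond stone comes out first.
There are 31 + 27 + 25 + 14 + 33 + 14 + 16 + 21 = 181 non-diamond stones altogether.
After those, each further stone must be diamond, so 181 + 3 = 184 draws guarantee 3 diamond stones.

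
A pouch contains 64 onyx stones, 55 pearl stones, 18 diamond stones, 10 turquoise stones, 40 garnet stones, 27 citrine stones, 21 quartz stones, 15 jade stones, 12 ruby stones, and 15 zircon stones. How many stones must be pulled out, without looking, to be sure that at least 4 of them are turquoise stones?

271

In the worst case for collecting turquoise stones, every non-turquoise stone comes out first.
There are 64 + 55 + 18 + 40 + 27 + 21 + 15 + 12 + 15 = 267 non-turquoise stones altogether.
After those, each further stone must be turquoise, so 267 + 4 = 271 draws guarantee 4 turquoise stones.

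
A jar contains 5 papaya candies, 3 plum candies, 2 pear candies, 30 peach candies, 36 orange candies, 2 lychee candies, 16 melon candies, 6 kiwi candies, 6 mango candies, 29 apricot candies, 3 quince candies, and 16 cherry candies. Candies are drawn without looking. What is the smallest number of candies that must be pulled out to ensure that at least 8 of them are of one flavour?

63

By pigeonhole, put each drawn candy into a box by flavour. The largest draw with every box below 8 takes min(count, 7) from each flavour; flavours with fewer than 7 contribute all they have.
Σ min(cᵢ, 7) = 5 + 3 + 2 + 7 + 7 + 2 + 7 + 6 + 6 + 7 + 3 + 7 = 62.
Draw number 62 + 1 = 63 must push one box to 8.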